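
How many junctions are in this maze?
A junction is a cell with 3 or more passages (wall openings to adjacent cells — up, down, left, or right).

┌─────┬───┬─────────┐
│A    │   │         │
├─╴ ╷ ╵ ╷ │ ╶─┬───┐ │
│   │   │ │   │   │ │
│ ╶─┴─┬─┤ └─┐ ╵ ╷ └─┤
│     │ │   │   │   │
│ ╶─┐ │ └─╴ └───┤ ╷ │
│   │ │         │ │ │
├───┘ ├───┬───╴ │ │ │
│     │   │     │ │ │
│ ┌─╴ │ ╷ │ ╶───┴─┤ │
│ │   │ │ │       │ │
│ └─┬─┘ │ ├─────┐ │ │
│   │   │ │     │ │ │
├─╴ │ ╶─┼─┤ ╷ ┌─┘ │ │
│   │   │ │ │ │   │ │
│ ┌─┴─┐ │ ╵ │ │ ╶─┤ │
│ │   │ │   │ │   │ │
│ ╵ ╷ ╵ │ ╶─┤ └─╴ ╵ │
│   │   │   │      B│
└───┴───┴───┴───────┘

Checking each cell for number of passages:

Junctions found (3+ passages):
  (0, 1): 3 passages
  (2, 0): 3 passages
  (2, 8): 3 passages
  (3, 5): 3 passages
  (4, 2): 3 passages
  (6, 6): 3 passages
  (8, 4): 3 passages
  (9, 8): 3 passages
Total junctions: 8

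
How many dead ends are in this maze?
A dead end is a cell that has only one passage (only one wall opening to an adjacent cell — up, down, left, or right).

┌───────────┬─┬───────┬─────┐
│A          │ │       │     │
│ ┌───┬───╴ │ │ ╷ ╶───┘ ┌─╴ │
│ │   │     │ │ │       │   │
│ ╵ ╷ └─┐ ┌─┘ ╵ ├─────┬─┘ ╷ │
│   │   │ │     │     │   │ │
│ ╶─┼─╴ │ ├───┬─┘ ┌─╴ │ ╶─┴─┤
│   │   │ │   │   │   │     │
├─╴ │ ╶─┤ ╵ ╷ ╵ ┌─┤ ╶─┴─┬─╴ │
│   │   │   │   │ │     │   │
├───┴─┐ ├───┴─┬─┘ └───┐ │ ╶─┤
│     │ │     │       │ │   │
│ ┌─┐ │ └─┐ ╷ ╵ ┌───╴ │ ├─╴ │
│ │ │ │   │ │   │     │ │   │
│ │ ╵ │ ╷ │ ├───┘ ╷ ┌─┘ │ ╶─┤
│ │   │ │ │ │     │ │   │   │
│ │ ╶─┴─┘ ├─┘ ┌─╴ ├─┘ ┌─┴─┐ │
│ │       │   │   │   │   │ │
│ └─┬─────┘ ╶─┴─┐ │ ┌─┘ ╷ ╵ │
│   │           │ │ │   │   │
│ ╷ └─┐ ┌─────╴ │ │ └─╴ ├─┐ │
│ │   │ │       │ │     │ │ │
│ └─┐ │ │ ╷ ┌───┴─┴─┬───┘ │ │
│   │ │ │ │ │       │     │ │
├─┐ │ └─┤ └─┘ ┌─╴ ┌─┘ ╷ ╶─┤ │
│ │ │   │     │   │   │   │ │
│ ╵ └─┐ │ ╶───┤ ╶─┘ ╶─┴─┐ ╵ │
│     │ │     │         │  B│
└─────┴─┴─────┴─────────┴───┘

Checking each cell for number of passages:

Dead ends found at positions:
  (0, 6)
  (0, 10)
  (1, 3)
  (2, 5)
  (2, 13)
  (4, 0)
  (4, 8)
  (5, 4)
  (6, 1)
  (7, 3)
  (7, 5)
  (7, 9)
  (8, 7)
  (9, 2)
  (9, 10)
  (10, 8)
  (10, 12)
  (11, 3)
  (11, 5)
  (11, 9)
  (12, 0)
  (13, 2)
  (13, 3)
  (13, 6)
  (13, 11)
Total dead ends: 25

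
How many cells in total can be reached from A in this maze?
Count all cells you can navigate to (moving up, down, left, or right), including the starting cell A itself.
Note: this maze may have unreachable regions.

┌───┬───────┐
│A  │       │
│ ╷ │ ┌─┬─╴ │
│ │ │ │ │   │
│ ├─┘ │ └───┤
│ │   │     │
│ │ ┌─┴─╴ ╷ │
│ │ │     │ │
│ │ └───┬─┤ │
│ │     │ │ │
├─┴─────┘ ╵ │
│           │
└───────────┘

Using BFS/flood-fill to find all reachable cells from A:
Maze size: 6 × 6 = 36 total cells
29 cell(s) are walled off and cannot be reached from A.
Reachable cells: 7

Reachable region (· marks reachable cells):

┌───┬───────┐
│A ·│       │
│ ╷ │ ┌─┬─╴ │
│·│·│ │ │   │
│ ├─┘ │ └───┤
│·│   │     │
│ │ ┌─┴─╴ ╷ │
│·│ │     │ │
│ │ └───┬─┤ │
│·│     │ │ │
├─┴─────┘ ╵ │
│           │
└───────────┘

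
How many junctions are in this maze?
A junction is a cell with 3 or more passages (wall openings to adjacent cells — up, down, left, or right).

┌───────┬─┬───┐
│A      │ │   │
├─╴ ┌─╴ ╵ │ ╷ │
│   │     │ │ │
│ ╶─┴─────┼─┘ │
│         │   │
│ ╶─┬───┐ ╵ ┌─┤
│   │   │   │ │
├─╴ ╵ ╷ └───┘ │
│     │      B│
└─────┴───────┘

Checking each cell for number of passages:

Junctions found (3+ passages):
  (0, 1): 3 passages
  (1, 3): 3 passages
  (2, 0): 3 passages
  (4, 1): 3 passages
Total junctions: 4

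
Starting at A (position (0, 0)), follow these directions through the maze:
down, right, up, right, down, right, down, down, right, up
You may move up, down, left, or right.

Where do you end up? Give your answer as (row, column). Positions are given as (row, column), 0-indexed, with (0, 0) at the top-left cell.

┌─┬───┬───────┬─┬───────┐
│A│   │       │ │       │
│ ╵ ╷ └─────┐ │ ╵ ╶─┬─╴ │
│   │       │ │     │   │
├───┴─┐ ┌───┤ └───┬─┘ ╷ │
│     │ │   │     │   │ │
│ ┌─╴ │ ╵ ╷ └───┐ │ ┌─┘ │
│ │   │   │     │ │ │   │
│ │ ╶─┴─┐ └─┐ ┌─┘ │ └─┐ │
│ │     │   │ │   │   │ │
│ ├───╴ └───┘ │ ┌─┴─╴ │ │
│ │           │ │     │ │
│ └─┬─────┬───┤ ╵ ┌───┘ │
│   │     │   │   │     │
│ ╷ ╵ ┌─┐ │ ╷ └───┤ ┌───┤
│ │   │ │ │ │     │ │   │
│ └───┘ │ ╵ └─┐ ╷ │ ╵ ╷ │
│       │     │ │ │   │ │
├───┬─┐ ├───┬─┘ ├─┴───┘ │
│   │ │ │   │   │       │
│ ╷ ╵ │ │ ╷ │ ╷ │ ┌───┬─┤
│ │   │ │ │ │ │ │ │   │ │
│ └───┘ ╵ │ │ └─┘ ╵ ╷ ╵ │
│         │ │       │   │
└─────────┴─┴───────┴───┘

Following directions step by step:
Start: (0, 0)
  down: (0, 0) → (1, 0)
  right: (1, 0) → (1, 1)
  up: (1, 1) → (0, 1)
  right: (0, 1) → (0, 2)
  down: (0, 2) → (1, 2)
  right: (1, 2) → (1, 3)
  down: (1, 3) → (2, 3)
  down: (2, 3) → (3, 3)
  right: (3, 3) → (3, 4)
  up: (3, 4) → (2, 4)
Final position: (2, 4)

Path taken:

┌─┬───┬───────┬─┬───────┐
│A│↱ ↓│       │ │       │
│ ╵ ╷ └─────┐ │ ╵ ╶─┬─╴ │
│↳ ↑│↳ ↓    │ │     │   │
├───┴─┐ ┌───┤ └───┬─┘ ╷ │
│     │↓│B  │     │   │ │
│ ┌─╴ │ ╵ ╷ └───┐ │ ┌─┘ │
│ │   │↳ ↑│     │ │ │   │
│ │ ╶─┴─┐ └─┐ ┌─┘ │ └─┐ │
│ │     │   │ │   │   │ │
│ ├───╴ └───┘ │ ┌─┴─╴ │ │
│ │           │ │     │ │
│ └─┬─────┬───┤ ╵ ┌───┘ │
│   │     │   │   │     │
│ ╷ ╵ ┌─┐ │ ╷ └───┤ ┌───┤
│ │   │ │ │ │     │ │   │
│ └───┘ │ ╵ └─┐ ╷ │ ╵ ╷ │
│       │     │ │ │   │ │
├───┬─┐ ├───┬─┘ ├─┴───┘ │
│   │ │ │   │   │       │
│ ╷ ╵ │ │ ╷ │ ╷ │ ┌───┬─┤
│ │   │ │ │ │ │ │ │   │ │
│ └───┘ ╵ │ │ └─┘ ╵ ╷ ╵ │
│         │ │       │   │
└─────────┴─┴───────┴───┘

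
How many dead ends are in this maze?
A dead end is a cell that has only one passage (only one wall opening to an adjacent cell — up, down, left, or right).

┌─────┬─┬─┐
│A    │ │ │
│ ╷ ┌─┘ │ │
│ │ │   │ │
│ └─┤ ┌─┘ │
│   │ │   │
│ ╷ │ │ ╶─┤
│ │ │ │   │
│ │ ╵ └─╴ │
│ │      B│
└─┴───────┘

Checking each cell for number of passages:

Dead ends found at positions:
  (0, 2)
  (0, 3)
  (0, 4)
  (1, 1)
  (4, 0)
Total dead ends: 5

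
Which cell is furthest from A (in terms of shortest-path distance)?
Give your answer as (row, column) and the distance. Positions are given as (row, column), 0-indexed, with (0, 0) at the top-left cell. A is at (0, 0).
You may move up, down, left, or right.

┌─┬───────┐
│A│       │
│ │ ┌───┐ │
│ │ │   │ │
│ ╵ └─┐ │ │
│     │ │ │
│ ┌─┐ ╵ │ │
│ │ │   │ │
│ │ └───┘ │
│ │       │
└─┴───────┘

Computing BFS distances from A to all cells:
Furthest cell: (3, 1)
Distance: 16 steps

Path from A to the furthest cell:

┌─┬───────┐
│A│↱ → → ↓│
│ │ ┌───┐ │
│↓│↑│   │↓│
│ ╵ └─┐ │ │
│↳ ↑  │ │↓│
│ ┌─┐ ╵ │ │
│ │B│   │↓│
│ │ └───┘ │
│ │↑ ← ← ↲│
└─┴───────┘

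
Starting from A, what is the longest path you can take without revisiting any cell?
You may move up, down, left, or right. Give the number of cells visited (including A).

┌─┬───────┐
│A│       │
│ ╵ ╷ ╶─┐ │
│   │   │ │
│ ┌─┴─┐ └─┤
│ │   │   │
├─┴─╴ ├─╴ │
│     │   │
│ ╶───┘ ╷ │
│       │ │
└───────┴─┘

Finding longest simple path using DFS:
Start: (0, 0)
Longest path visits 20 cells
Path: A → down → right → up → right → down → right → down → right → down → left → down → left → left → left → up → right → right → up → left

Solution:

┌─┬───────┐
│A│↱ ↓    │
│ ╵ ╷ ╶─┐ │
│↳ ↑│↳ ↓│ │
│ ┌─┴─┐ └─┤
│ │B ↰│↳ ↓│
├─┴─╴ ├─╴ │
│↱ → ↑│↓ ↲│
│ ╶───┘ ╷ │
│↑ ← ← ↲│ │
└───────┴─┘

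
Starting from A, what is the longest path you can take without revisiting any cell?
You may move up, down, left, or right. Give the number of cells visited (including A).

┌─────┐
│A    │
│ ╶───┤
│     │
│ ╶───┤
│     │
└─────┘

Finding longest simple path using DFS:
Start: (0, 0)
Longest path visits 5 cells
Path: A → down → down → right → right

Solution:

┌─────┐
│A    │
│ ╶───┤
│↓    │
│ ╶───┤
│↳ → B│
└─────┘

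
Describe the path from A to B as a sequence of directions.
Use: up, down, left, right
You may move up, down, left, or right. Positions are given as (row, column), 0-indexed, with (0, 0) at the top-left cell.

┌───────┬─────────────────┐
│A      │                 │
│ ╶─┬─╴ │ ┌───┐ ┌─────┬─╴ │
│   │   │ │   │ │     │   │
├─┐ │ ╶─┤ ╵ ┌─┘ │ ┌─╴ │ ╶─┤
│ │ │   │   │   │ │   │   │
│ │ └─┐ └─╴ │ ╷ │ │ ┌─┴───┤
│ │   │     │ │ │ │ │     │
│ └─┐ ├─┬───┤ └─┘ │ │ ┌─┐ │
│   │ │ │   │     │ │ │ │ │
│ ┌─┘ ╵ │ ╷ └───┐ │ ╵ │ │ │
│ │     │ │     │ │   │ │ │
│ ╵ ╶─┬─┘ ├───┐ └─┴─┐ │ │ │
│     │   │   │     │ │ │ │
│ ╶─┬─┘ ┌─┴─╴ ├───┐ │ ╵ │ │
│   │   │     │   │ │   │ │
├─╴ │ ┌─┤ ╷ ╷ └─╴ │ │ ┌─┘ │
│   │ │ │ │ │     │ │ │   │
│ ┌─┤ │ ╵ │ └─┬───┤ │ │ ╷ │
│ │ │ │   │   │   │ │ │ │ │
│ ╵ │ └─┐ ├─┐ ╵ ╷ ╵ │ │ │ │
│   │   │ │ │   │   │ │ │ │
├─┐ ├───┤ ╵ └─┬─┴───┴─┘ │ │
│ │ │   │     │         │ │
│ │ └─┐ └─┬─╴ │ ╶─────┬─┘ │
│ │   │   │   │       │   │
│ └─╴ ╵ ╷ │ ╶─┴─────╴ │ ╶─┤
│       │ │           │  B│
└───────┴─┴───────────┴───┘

Finding the path and converting it to directions:
Path through cells: (0,0) → (0,1) → (0,2) → (0,3) → (1,3) → (1,2) → (2,2) → (2,3) → (3,3) → (3,4) → (3,5) → (2,5) → (2,4) → (1,4) → (0,4) → (0,5) → (0,6) → (0,7) → (1,7) → (2,7) → (2,6) → (3,6) → (4,6) → (4,7) → (4,8) → (3,8) → (2,8) → (1,8) → (1,9) → (1,10) → (2,10) → (2,9) → (3,9) → (4,9) → (5,9) → (5,10) → (4,10) → (3,10) → (3,11) → (3,12) → (4,12) → (5,12) → (6,12) → (7,12) → (8,12) → (9,12) → (10,12) → (11,12) → (12,12) → (12,11) → (13,11) → (13,12)
Directions: right, right, right, down, left, down, right, down, right, right, up, left, up, up, right, right, right, down, down, left, down, down, right, right, up, up, up, right, right, down, left, down, down, down, right, up, up, right, right, down, down, down, down, down, down, down, down, down, left, down, right

Solution:

┌───────┬─────────────────┐
│A → → ↓│↱ → → ↓          │
│ ╶─┬─╴ │ ┌───┐ ┌─────┬─╴ │
│   │↓ ↲│↑│   │↓│↱ → ↓│   │
├─┐ │ ╶─┤ ╵ ┌─┘ │ ┌─╴ │ ╶─┤
│ │ │↳ ↓│↑ ↰│↓ ↲│↑│↓ ↲│   │
│ │ └─┐ └─╴ │ ╷ │ │ ┌─┴───┤
│ │   │↳ → ↑│↓│ │↑│↓│↱ → ↓│
│ └─┐ ├─┬───┤ └─┘ │ │ ┌─┐ │
│   │ │ │   │↳ → ↑│↓│↑│ │↓│
│ ┌─┘ ╵ │ ╷ └───┐ │ ╵ │ │ │
│ │     │ │     │ │↳ ↑│ │↓│
│ ╵ ╶─┬─┘ ├───┐ └─┴─┐ │ │ │
│     │   │   │     │ │ │↓│
│ ╶─┬─┘ ┌─┴─╴ ├───┐ │ ╵ │ │
│   │   │     │   │ │   │↓│
├─╴ │ ┌─┤ ╷ ╷ └─╴ │ │ ┌─┘ │
│   │ │ │ │ │     │ │ │  ↓│
│ ┌─┤ │ ╵ │ └─┬───┤ │ │ ╷ │
│ │ │ │   │   │   │ │ │ │↓│
│ ╵ │ └─┐ ├─┐ ╵ ╷ ╵ │ │ │ │
│   │   │ │ │   │   │ │ │↓│
├─┐ ├───┤ ╵ └─┬─┴───┴─┘ │ │
│ │ │   │     │         │↓│
│ │ └─┐ └─┬─╴ │ ╶─────┬─┘ │
│ │   │   │   │       │↓ ↲│
│ └─╴ ╵ ╷ │ ╶─┴─────╴ │ ╶─┤
│       │ │           │↳ B│
└───────┴─┴───────────┴───┘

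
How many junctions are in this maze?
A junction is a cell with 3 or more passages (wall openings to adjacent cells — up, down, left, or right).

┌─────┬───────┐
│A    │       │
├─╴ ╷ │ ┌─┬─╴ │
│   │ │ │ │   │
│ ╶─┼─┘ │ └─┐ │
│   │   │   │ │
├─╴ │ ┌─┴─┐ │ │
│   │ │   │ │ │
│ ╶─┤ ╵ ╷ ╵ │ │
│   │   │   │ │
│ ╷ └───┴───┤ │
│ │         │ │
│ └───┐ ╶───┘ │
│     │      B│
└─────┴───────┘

Checking each cell for number of passages:

Junctions found (3+ passages):
  (0, 1): 3 passages
  (1, 6): 3 passages
  (4, 0): 3 passages
  (5, 3): 3 passages
Total junctions: 4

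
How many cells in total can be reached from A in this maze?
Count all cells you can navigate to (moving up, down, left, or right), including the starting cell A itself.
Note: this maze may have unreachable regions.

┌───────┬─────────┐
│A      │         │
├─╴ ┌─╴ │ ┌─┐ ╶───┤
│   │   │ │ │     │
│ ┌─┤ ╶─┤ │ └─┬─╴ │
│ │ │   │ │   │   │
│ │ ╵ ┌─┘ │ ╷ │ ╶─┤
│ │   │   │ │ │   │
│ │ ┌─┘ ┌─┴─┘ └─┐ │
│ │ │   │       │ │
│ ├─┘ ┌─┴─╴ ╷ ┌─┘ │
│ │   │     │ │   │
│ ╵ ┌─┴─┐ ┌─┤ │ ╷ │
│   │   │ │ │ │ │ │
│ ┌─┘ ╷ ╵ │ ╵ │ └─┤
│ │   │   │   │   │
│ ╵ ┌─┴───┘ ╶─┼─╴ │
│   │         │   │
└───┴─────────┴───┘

Using BFS/flood-fill to find all reachable cells from A:
Maze size: 9 × 9 = 81 total cells
All cells are reachable — the maze is fully connected.
Reachable cells: 81

Reachable region (· marks reachable cells):

┌───────┬─────────┐
│A · · ·│· · · · ·│
├─╴ ┌─╴ │ ┌─┐ ╶───┤
│· ·│· ·│·│·│· · ·│
│ ┌─┤ ╶─┤ │ └─┬─╴ │
│·│·│· ·│·│· ·│· ·│
│ │ ╵ ┌─┘ │ ╷ │ ╶─┤
│·│· ·│· ·│·│·│· ·│
│ │ ┌─┘ ┌─┴─┘ └─┐ │
│·│·│· ·│· · · ·│·│
│ ├─┘ ┌─┴─╴ ╷ ┌─┘ │
│·│· ·│· · ·│·│· ·│
│ ╵ ┌─┴─┐ ┌─┤ │ ╷ │
│· ·│· ·│·│·│·│·│·│
│ ┌─┘ ╷ ╵ │ ╵ │ └─┤
│·│· ·│· ·│· ·│· ·│
│ ╵ ┌─┴───┘ ╶─┼─╴ │
│· ·│· · · · ·│· ·│
└───┴─────────┴───┘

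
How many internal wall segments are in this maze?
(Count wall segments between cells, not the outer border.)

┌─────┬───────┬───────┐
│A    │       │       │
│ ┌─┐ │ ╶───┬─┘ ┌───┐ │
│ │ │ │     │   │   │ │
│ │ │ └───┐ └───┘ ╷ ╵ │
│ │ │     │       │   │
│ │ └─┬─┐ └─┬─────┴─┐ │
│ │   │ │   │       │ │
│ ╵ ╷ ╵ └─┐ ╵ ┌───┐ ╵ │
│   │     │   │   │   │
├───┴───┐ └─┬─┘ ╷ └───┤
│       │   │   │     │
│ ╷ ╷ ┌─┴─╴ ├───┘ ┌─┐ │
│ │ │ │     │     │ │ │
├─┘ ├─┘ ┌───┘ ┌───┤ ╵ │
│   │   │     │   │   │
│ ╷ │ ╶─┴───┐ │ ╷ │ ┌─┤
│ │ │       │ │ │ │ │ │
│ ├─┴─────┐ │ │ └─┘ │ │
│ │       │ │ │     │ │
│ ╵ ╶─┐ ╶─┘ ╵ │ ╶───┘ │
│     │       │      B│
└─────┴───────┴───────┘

Counting internal wall segments:
Total internal walls: 100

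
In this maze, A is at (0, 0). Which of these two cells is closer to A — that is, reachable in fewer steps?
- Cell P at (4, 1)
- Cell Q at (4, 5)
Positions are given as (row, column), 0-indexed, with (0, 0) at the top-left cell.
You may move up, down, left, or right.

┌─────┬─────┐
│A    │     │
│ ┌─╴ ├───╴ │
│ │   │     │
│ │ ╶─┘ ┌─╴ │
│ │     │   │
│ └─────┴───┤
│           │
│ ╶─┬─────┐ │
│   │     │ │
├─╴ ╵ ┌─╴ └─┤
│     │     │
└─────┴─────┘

Shortest path A → P at (4, 1): 5 steps
Shortest path A → Q at (4, 5): 9 steps

P is closer (5 steps vs 9 steps).

Path to P:

┌─────┬─────┐
│A    │     │
│ ┌─╴ ├───╴ │
│↓│   │     │
│ │ ╶─┘ ┌─╴ │
│↓│     │   │
│ └─────┴───┤
│↓          │
│ ╶─┬─────┐ │
│↳ P│     │ │
├─╴ ╵ ┌─╴ └─┤
│     │     │
└─────┴─────┘

Path to Q:

┌─────┬─────┐
│A    │     │
│ ┌─╴ ├───╴ │
│↓│   │     │
│ │ ╶─┘ ┌─╴ │
│↓│     │   │
│ └─────┴───┤
│↳ → → → → ↓│
│ ╶─┬─────┐ │
│   │     │Q│
├─╴ ╵ ┌─╴ └─┤
│     │     │
└─────┴─────┘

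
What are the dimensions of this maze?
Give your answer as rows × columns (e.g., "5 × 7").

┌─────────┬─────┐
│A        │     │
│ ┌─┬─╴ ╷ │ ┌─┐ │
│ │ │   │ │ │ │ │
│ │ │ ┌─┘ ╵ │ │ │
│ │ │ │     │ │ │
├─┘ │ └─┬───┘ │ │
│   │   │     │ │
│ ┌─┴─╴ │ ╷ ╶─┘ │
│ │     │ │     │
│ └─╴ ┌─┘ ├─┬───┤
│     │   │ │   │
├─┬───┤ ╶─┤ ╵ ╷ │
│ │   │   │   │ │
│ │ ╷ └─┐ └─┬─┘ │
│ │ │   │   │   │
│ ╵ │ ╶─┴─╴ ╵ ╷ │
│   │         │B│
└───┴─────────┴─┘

Counting the maze dimensions:
Rows (vertical): 9
Columns (horizontal): 8
Dimensions: 9 × 8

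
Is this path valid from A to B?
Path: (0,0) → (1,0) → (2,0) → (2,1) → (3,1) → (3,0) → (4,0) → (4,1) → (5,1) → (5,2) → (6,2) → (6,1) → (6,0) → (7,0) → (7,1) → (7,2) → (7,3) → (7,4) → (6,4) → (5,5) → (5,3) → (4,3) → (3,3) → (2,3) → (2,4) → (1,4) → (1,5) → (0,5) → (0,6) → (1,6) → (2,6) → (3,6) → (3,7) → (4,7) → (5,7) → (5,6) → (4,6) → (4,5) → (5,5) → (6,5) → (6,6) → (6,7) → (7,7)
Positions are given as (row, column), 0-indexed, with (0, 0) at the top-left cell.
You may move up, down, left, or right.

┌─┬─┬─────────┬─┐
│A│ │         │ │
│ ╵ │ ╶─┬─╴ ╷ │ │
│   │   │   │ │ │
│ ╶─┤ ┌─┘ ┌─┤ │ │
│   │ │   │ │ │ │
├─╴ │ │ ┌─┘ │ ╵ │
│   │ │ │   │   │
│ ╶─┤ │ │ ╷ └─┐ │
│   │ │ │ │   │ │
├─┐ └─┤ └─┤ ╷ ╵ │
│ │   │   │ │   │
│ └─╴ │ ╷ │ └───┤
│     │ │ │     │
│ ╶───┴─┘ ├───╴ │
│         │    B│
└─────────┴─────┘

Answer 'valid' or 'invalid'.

Checking path validity:
Result: Invalid move at step 19: cannot move from (6, 4) to (5, 5).

invalid

Correct solution:

┌─┬─┬─────────┬─┐
│A│ │      ↱ ↓│ │
│ ╵ │ ╶─┬─╴ ╷ │ │
│↓  │   │↱ ↑│↓│ │
│ ╶─┤ ┌─┘ ┌─┤ │ │
│↳ ↓│ │↱ ↑│ │↓│ │
├─╴ │ │ ┌─┘ │ ╵ │
│↓ ↲│ │↑│   │↳ ↓│
│ ╶─┤ │ │ ╷ └─┐ │
│↳ ↓│ │↑│ │↓ ↰│↓│
├─┐ └─┤ └─┤ ╷ ╵ │
│ │↳ ↓│↑ ↰│↓│↑ ↲│
│ └─╴ │ ╷ │ └───┤
│↓ ← ↲│ │↑│↳ → ↓│
│ ╶───┴─┘ ├───╴ │
│↳ → → → ↑│    B│
└─────────┴─────┘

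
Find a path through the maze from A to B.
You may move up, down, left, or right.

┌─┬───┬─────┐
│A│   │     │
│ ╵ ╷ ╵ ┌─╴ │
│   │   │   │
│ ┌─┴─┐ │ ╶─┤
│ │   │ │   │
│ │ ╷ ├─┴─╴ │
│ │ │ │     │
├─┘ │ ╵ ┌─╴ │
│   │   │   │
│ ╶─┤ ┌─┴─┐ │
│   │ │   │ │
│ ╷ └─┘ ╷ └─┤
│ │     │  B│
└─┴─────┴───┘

Finding the shortest path through the maze:
Path length: 33 steps
Directions: down → right → up → right → down → right → up → right → right → down → left → down → right → down → left → left → down → left → up → up → left → down → down → left → down → right → down → right → right → up → right → down → right

Solution:

┌─┬───┬─────┐
│A│↱ ↓│↱ → ↓│
│ ╵ ╷ ╵ ┌─╴ │
│↳ ↑│↳ ↑│↓ ↲│
│ ┌─┴─┐ │ ╶─┤
│ │↓ ↰│ │↳ ↓│
│ │ ╷ ├─┴─╴ │
│ │↓│↑│↓ ← ↲│
├─┘ │ ╵ ┌─╴ │
│↓ ↲│↑ ↲│   │
│ ╶─┤ ┌─┴─┐ │
│↳ ↓│ │↱ ↓│ │
│ ╷ └─┘ ╷ └─┤
│ │↳ → ↑│↳ B│
└─┴─────┴───┘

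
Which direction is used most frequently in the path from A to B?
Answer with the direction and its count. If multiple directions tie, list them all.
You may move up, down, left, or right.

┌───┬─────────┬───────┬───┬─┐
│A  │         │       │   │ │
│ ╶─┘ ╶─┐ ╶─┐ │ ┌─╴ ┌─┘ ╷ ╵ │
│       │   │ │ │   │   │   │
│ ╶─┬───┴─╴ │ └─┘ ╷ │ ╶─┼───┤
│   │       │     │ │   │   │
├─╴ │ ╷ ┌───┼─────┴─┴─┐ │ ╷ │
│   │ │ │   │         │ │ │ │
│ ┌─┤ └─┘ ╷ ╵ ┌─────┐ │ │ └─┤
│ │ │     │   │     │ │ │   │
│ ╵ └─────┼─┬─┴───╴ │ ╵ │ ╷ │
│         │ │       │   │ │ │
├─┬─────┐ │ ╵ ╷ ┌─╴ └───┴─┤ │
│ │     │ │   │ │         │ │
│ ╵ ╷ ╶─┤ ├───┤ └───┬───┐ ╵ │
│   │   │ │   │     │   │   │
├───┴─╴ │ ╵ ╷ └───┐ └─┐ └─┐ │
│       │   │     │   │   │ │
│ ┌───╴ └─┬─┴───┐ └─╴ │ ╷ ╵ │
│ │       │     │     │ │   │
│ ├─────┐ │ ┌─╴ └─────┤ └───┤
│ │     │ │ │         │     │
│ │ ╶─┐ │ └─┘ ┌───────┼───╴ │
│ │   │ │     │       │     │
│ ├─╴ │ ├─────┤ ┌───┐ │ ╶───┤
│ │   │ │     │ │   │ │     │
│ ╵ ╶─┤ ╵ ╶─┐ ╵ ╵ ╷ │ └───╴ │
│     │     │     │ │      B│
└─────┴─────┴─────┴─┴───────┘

Directions: down, down, right, down, left, down, down, right, right, right, right, down, down, down, right, up, right, down, right, right, down, right, right, up, left, up, left, left, up, up, right, right, down, right, right, right, down, right, down, down, left, up, left, down, down, right, right, down, left, left, down, right, right, down
Counts: {'down': 19, 'right': 21, 'left': 8, 'up': 6}
Most common: right (21 times)

Solution:

┌───┬─────────┬───────┬───┬─┐
│A  │         │       │   │ │
│ ╶─┘ ╶─┐ ╶─┐ │ ┌─╴ ┌─┘ ╷ ╵ │
│↓      │   │ │ │   │   │   │
│ ╶─┬───┴─╴ │ └─┘ ╷ │ ╶─┼───┤
│↳ ↓│       │     │ │   │   │
├─╴ │ ╷ ┌───┼─────┴─┴─┐ │ ╷ │
│↓ ↲│ │ │   │         │ │ │ │
│ ┌─┤ └─┘ ╷ ╵ ┌─────┐ │ │ └─┤
│↓│ │     │   │     │ │ │   │
│ ╵ └─────┼─┬─┴───╴ │ ╵ │ ╷ │
│↳ → → → ↓│ │  ↱ → ↓│   │ │ │
├─┬─────┐ │ ╵ ╷ ┌─╴ └───┴─┤ │
│ │     │↓│   │↑│  ↳ → → ↓│ │
│ ╵ ╷ ╶─┤ ├───┤ └───┬───┐ ╵ │
│   │   │↓│↱ ↓│↑ ← ↰│   │↳ ↓│
├───┴─╴ │ ╵ ╷ └───┐ └─┐ └─┐ │
│       │↳ ↑│↳ → ↓│↑ ↰│↓ ↰│↓│
│ ┌───╴ └─┬─┴───┐ └─╴ │ ╷ ╵ │
│ │       │     │↳ → ↑│↓│↑ ↲│
│ ├─────┐ │ ┌─╴ └─────┤ └───┤
│ │     │ │ │         │↳ → ↓│
│ │ ╶─┐ │ └─┘ ┌───────┼───╴ │
│ │   │ │     │       │↓ ← ↲│
│ ├─╴ │ ├─────┤ ┌───┐ │ ╶───┤
│ │   │ │     │ │   │ │↳ → ↓│
│ ╵ ╶─┤ ╵ ╶─┐ ╵ ╵ ╷ │ └───╴ │
│     │     │     │ │      B│
└─────┴─────┴─────┴─┴───────┘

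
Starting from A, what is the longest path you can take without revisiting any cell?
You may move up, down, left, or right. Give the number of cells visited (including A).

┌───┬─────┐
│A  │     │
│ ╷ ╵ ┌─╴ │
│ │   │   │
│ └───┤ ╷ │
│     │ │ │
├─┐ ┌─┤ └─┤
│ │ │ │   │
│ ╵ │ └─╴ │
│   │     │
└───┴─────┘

Finding longest simple path using DFS:
Start: (0, 0)
Longest path visits 16 cells
Path: A → right → down → right → up → right → right → down → left → down → down → right → down → left → left → up

Solution:

┌───┬─────┐
│A ↓│↱ → ↓│
│ ╷ ╵ ┌─╴ │
│ │↳ ↑│↓ ↲│
│ └───┤ ╷ │
│     │↓│ │
├─┐ ┌─┤ └─┤
│ │ │B│↳ ↓│
│ ╵ │ └─╴ │
│   │↑ ← ↲│
└───┴─────┘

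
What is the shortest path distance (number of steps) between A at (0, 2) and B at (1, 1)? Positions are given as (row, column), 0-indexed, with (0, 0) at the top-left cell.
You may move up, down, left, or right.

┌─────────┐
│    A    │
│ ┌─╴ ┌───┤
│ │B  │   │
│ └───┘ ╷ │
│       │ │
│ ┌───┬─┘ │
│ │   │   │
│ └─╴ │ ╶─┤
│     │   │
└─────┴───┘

Finding path from (0, 2) to (1, 1):
Path: (0,2) → (1,2) → (1,1)
Distance: 2 steps

Solution:

┌─────────┐
│    A    │
│ ┌─╴ ┌───┤
│ │B ↲│   │
│ └───┘ ╷ │
│       │ │
│ ┌───┬─┘ │
│ │   │   │
│ └─╴ │ ╶─┤
│     │   │
└─────┴───┘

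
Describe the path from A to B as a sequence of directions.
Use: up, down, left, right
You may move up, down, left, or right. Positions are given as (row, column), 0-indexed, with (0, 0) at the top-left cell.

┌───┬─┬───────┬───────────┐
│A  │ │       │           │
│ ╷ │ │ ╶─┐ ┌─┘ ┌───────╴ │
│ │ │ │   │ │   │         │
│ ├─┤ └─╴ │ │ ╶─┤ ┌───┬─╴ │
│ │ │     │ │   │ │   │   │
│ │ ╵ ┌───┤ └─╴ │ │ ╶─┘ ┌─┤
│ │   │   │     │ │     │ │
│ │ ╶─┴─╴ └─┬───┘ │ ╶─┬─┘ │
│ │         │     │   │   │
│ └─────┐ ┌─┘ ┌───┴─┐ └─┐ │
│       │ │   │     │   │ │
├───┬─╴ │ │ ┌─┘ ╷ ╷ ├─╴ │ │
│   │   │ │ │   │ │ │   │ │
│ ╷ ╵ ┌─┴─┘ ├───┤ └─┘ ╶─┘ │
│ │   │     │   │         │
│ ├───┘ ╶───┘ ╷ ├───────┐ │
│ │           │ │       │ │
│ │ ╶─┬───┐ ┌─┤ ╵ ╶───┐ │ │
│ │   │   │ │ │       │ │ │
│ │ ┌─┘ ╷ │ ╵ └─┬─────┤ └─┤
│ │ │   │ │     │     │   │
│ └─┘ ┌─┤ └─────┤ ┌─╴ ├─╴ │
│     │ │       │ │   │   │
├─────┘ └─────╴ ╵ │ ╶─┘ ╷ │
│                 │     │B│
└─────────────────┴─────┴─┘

Finding the path and converting it to directions:
Path through cells: (0,0) → (1,0) → (2,0) → (3,0) → (4,0) → (5,0) → (5,1) → (5,2) → (5,3) → (6,3) → (6,2) → (7,2) → (7,1) → (6,1) → (6,0) → (7,0) → (8,0) → (9,0) → (10,0) → (11,0) → (11,1) → (11,2) → (10,2) → (10,3) → (9,3) → (9,4) → (10,4) → (11,4) → (11,5) → (11,6) → (11,7) → (12,7) → (12,8) → (11,8) → (10,8) → (10,9) → (10,10) → (11,10) → (11,9) → (12,9) → (12,10) → (12,11) → (11,11) → (11,12) → (12,12)
Directions: down, down, down, down, down, right, right, right, down, left, down, left, up, left, down, down, down, down, down, right, right, up, right, up, right, down, down, right, right, right, down, right, up, up, right, right, down, left, down, right, right, up, right, down

Solution:

┌───┬─┬───────┬───────────┐
│A  │ │       │           │
│ ╷ │ │ ╶─┐ ┌─┘ ┌───────╴ │
│↓│ │ │   │ │   │         │
│ ├─┤ └─╴ │ │ ╶─┤ ┌───┬─╴ │
│↓│ │     │ │   │ │   │   │
│ │ ╵ ┌───┤ └─╴ │ │ ╶─┘ ┌─┤
│↓│   │   │     │ │     │ │
│ │ ╶─┴─╴ └─┬───┘ │ ╶─┬─┘ │
│↓│         │     │   │   │
│ └─────┐ ┌─┘ ┌───┴─┐ └─┐ │
│↳ → → ↓│ │   │     │   │ │
├───┬─╴ │ │ ┌─┘ ╷ ╷ ├─╴ │ │
│↓ ↰│↓ ↲│ │ │   │ │ │   │ │
│ ╷ ╵ ┌─┴─┘ ├───┤ └─┘ ╶─┘ │
│↓│↑ ↲│     │   │         │
│ ├───┘ ╶───┘ ╷ ├───────┐ │
│↓│           │ │       │ │
│ │ ╶─┬───┐ ┌─┤ ╵ ╶───┐ │ │
│↓│   │↱ ↓│ │ │       │ │ │
│ │ ┌─┘ ╷ │ ╵ └─┬─────┤ └─┤
│↓│ │↱ ↑│↓│     │↱ → ↓│   │
│ └─┘ ┌─┤ └─────┤ ┌─╴ ├─╴ │
│↳ → ↑│ │↳ → → ↓│↑│↓ ↲│↱ ↓│
├─────┘ └─────╴ ╵ │ ╶─┘ ╷ │
│              ↳ ↑│↳ → ↑│B│
└─────────────────┴─────┴─┘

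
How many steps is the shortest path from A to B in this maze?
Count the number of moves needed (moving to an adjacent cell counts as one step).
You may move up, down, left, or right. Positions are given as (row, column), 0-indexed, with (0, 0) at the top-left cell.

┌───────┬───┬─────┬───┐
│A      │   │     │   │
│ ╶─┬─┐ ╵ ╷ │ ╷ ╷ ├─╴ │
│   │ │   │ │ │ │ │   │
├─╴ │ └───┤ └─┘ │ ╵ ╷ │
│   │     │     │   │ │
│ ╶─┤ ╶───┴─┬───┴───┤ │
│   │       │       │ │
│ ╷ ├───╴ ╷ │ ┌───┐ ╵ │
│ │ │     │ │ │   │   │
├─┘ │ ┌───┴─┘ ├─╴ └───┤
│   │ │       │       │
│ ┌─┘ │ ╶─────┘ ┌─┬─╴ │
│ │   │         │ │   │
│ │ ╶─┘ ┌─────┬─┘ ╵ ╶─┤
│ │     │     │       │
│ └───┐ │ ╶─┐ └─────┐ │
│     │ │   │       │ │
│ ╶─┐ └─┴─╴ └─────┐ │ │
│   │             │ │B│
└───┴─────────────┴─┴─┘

Using BFS to find shortest path:
Start: (0, 0), End: (9, 10)
Path found:
(0,0) → (0,1) → (0,2) → (0,3) → (1,3) → (1,4) → (0,4) → (0,5) → (1,5) → (2,5) → (2,6) → (2,7) → (1,7) → (0,7) → (0,8) → (1,8) → (2,8) → (2,9) → (1,9) → (1,10) → (2,10) → (3,10) → (4,10) → (4,9) → (3,9) → (3,8) → (3,7) → (3,6) → (4,6) → (5,6) → (5,5) → (5,4) → (5,3) → (6,3) → (6,4) → (6,5) → (6,6) → (6,7) → (5,7) → (5,8) → (5,9) → (5,10) → (6,10) → (6,9) → (7,9) → (7,10) → (8,10) → (9,10)
Number of steps: 47

Solution:

┌───────┬───┬─────┬───┐
│A → → ↓│↱ ↓│  ↱ ↓│   │
│ ╶─┬─┐ ╵ ╷ │ ╷ ╷ ├─╴ │
│   │ │↳ ↑│↓│ │↑│↓│↱ ↓│
├─╴ │ └───┤ └─┘ │ ╵ ╷ │
│   │     │↳ → ↑│↳ ↑│↓│
│ ╶─┤ ╶───┴─┬───┴───┤ │
│   │       │↓ ← ← ↰│↓│
│ ╷ ├───╴ ╷ │ ┌───┐ ╵ │
│ │ │     │ │↓│   │↑ ↲│
├─┘ │ ┌───┴─┘ ├─╴ └───┤
│   │ │↓ ← ← ↲│↱ → → ↓│
│ ┌─┘ │ ╶─────┘ ┌─┬─╴ │
│ │   │↳ → → → ↑│ │↓ ↲│
│ │ ╶─┘ ┌─────┬─┘ ╵ ╶─┤
│ │     │     │    ↳ ↓│
│ └───┐ │ ╶─┐ └─────┐ │
│     │ │   │       │↓│
│ ╶─┐ └─┴─╴ └─────┐ │ │
│   │             │ │B│
└───┴─────────────┴─┴─┘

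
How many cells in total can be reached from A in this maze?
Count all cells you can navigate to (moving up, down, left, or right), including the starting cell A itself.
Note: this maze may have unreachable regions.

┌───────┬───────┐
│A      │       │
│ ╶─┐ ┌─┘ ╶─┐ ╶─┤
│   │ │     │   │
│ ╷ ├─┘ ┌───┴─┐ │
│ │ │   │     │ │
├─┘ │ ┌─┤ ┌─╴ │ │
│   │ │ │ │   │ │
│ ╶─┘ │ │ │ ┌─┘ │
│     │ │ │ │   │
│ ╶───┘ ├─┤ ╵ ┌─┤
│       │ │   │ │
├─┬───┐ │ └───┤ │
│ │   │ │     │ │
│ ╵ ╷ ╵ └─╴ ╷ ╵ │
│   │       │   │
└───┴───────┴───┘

Using BFS/flood-fill to find all reachable cells from A:
Maze size: 8 × 8 = 64 total cells
All cells are reachable — the maze is fully connected.
Reachable cells: 64

Reachable region (· marks reachable cells):

┌───────┬───────┐
│A · · ·│· · · ·│
│ ╶─┐ ┌─┘ ╶─┐ ╶─┤
│· ·│·│· · ·│· ·│
│ ╷ ├─┘ ┌───┴─┐ │
│·│·│· ·│· · ·│·│
├─┘ │ ┌─┤ ┌─╴ │ │
│· ·│·│·│·│· ·│·│
│ ╶─┘ │ │ │ ┌─┘ │
│· · ·│·│·│·│· ·│
│ ╶───┘ ├─┤ ╵ ┌─┤
│· · · ·│·│· ·│·│
├─┬───┐ │ └───┤ │
│·│· ·│·│· · ·│·│
│ ╵ ╷ ╵ └─╴ ╷ ╵ │
│· ·│· · · ·│· ·│
└───┴───────┴───┘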